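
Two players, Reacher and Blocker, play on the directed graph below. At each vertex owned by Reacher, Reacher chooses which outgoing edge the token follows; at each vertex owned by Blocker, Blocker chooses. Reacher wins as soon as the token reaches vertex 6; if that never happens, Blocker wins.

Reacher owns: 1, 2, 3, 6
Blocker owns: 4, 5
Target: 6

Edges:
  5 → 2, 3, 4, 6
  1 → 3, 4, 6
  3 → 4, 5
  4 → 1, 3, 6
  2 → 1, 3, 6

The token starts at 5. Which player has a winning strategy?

Blocker

A0 = {6}
A1: add {1, 2} — 1 (Reacher) has 1→6; 2 (Reacher) has 2→6.
A2 = A1; e.g. 3 (Reacher) has no edge into A1. Fixed point.
5 never enters the attractor, so Blocker can avoid the target forever.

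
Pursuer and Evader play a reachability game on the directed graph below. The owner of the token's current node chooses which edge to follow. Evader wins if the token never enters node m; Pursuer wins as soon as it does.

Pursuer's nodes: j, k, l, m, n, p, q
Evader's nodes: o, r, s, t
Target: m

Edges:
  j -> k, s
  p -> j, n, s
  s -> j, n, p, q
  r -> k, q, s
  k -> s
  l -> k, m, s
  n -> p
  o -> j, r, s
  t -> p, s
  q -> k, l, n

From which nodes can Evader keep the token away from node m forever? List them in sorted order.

A0 = {m}
A1: add {l} — l (Pursuer) has l→m.
A2: add {q} — q (Pursuer) has q→l.
A3 = A2; e.g. j (Pursuer) has no edge into A2. Fixed point.
Pursuer's attractor = {l, m, q}; Evader avoids the target exactly from the complement.

j, k, n, o, p, r, s, t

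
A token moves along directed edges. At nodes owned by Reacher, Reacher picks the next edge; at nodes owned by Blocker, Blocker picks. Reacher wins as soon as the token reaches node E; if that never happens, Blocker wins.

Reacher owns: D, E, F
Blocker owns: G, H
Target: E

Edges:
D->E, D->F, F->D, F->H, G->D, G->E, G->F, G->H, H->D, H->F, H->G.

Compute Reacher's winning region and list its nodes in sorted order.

A0 = {E}
A1: add {D} — D (Reacher) has D→E.
A2: add {F} — F (Reacher) has F→D.
A3 = A2; e.g. G (Blocker) can still go to H. Fixed point.
Reacher's winning region = {D, E, F}.

D, E, F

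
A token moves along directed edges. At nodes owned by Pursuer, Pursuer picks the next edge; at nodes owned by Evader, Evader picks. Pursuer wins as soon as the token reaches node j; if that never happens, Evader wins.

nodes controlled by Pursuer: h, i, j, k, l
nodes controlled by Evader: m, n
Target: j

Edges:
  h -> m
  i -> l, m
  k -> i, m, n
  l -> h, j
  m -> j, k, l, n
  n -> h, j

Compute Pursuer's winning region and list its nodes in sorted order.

i, j, k, l

A0 = {j}
A1: add {l} — l (Pursuer) has l→j.
A2: add {i} — i (Pursuer) has i→l.
A3: add {k} — k (Pursuer) has k→i.
A4 = A3; e.g. h (Pursuer) has no edge into A3. Fixed point.
Pursuer's winning region = {i, j, k, l}.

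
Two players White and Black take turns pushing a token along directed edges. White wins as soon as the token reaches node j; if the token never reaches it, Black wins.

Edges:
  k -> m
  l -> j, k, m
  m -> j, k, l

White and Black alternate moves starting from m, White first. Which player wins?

Track states (vertex, player-to-move).
A0 = {(j,White), (j,Black)}
A1: add {(l,White), (m,White)}.
(m,White) ∈ A1 ⇒ White forces the target.

White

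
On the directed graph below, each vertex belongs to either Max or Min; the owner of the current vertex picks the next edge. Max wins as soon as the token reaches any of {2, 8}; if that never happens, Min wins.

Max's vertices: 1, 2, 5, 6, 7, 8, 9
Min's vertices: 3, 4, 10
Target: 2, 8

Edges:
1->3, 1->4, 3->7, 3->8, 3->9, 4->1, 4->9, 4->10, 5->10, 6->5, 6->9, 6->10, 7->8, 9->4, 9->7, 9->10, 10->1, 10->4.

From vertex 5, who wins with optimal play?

Min

A0 = {2, 8}
A1: add {7} — 7 (Max) has 7→8.
A2: add {9} — 9 (Max) has 9→7.
A3: add {3, 6} — 3 (Min): all of {7, 8, 9} already in; 6 (Max) has 6→9.
A4: add {1} — 1 (Max) has 1→3.
A5 = A4; e.g. 4 (Min) can still go to 10. Fixed point.
5 never enters the attractor, so Min can avoid the target forever.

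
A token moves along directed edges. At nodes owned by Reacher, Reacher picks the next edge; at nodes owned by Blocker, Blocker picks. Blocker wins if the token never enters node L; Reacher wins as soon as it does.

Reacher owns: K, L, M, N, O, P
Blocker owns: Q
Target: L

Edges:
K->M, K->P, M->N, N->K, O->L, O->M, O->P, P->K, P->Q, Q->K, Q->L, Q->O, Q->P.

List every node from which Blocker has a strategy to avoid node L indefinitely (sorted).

A0 = {L}
A1: add {O} — O (Reacher) has O→L.
A2 = A1; e.g. K (Reacher) has no edge into A1. Fixed point.
Reacher's attractor = {L, O}; Blocker avoids the target exactly from the complement.

K, M, N, P, Q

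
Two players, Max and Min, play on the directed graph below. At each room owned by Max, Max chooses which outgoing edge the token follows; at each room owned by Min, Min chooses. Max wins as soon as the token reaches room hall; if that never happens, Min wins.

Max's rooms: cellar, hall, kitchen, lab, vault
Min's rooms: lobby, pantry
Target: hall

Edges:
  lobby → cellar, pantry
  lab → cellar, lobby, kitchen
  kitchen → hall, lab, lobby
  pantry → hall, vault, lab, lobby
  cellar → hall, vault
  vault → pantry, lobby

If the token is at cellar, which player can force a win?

Max

A0 = {hall}
A1: add {cellar, kitchen} — cellar (Max) has cellar→hall; kitchen (Max) has kitchen→hall.
cellar ∈ A1, so Max can force the target.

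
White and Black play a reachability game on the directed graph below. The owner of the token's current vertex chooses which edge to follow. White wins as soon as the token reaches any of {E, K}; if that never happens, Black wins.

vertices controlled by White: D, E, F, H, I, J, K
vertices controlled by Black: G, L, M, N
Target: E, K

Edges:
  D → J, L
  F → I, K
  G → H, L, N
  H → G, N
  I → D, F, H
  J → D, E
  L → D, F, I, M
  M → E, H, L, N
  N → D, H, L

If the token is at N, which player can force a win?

Black

A0 = {E, K}
A1: add {F, J} — F (White) has F→K; J (White) has J→E.
A2: add {D, I} — D (White) has D→J; I (White) has I→F.
A3 = A2; e.g. G (Black) can still go to H. Fixed point.
N never enters the attractor, so Black can avoid the target forever.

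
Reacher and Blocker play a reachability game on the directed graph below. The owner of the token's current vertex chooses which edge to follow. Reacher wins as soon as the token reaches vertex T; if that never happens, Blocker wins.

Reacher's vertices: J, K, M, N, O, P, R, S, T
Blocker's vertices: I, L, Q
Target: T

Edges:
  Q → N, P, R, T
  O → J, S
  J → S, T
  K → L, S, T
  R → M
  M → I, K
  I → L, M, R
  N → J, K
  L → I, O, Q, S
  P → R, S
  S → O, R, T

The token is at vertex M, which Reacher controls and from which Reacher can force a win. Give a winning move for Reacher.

A0 = {T}
A1: add {J, K, S} — J (Reacher) has J→T; K (Reacher) has K→T; S (Reacher) has S→T.
A2: add {M, N, O, P} — M (Reacher) has M→K; N (Reacher) has N→J; O (Reacher) has O→J; P (Reacher) has P→S.
A3: add {R} — R (Reacher) has R→M.
A4: add {Q} — Q (Blocker): all of {N, P, R, T} already in.
A5 = A4; e.g. I (Blocker) can still go to L. Fixed point.
From M, successor K is in the attractor (rank 1); the other successor I is not.

K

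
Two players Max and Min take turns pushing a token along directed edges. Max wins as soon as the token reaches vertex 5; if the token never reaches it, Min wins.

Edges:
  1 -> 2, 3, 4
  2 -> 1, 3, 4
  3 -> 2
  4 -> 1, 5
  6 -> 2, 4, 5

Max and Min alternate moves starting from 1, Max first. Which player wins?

Min

Track states (vertex, player-to-move).
A0 = {(5,Max), (5,Min)}
A1: add {(4,Max), (6,Max)}.
A2 = A1; e.g. (1,Max) stays out. (1,Max) never enters ⇒ Min avoids the target.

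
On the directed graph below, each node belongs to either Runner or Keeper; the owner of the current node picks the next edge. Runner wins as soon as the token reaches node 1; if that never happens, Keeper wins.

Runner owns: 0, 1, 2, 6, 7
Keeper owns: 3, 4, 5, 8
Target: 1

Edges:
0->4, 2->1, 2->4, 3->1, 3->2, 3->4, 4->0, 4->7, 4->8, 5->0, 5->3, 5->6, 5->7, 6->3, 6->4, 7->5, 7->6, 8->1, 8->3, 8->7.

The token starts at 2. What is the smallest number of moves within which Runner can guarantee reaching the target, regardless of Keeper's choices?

1

A0 = {1}
A1: add {2} — 2 (Runner) has 2→1.
A2 = A1; e.g. 0 (Runner) has no edge into A1. Fixed point.
2 enters the attractor at level 1, so Runner can force the target in 1 move from there.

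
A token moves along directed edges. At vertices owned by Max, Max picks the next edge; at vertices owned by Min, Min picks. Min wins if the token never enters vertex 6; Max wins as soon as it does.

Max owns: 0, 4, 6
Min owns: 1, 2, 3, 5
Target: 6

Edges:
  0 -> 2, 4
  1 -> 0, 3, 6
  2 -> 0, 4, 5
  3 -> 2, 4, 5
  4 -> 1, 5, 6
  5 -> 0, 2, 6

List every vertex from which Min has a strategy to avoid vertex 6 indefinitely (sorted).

A0 = {6}
A1: add {4} — 4 (Max) has 4→6.
A2: add {0} — 0 (Max) has 0→4.
A3 = A2; e.g. 1 (Min) can still go to 3. Fixed point.
Max's attractor = {0, 4, 6}; Min avoids the target exactly from the complement.

1, 2, 3, 5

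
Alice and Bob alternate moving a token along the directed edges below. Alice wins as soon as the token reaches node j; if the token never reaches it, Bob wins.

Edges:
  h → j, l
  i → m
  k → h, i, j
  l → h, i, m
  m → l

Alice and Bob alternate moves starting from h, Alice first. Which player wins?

Track states (vertex, player-to-move).
A0 = {(j,Alice), (j,Bob)}
A1: add {(h,Alice), (k,Alice)}.
(h,Alice) ∈ A1 ⇒ Alice forces the target.

Alice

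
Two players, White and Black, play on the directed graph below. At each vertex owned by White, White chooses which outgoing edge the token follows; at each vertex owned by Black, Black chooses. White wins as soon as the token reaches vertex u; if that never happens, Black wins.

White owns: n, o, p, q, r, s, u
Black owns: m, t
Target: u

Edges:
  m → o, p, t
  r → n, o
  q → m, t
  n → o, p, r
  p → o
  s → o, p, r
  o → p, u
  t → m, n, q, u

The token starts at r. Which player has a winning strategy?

A0 = {u}
A1: add {o} — o (White) has o→u.
A2: add {n, p, r, s} — n (White) has n→o; p (White) has p→o; r (White) has r→o; s (White) has s→o.
A3 = A2; e.g. m (Black) can still go to t. Fixed point.
r ∈ A2, so White can force the target.

White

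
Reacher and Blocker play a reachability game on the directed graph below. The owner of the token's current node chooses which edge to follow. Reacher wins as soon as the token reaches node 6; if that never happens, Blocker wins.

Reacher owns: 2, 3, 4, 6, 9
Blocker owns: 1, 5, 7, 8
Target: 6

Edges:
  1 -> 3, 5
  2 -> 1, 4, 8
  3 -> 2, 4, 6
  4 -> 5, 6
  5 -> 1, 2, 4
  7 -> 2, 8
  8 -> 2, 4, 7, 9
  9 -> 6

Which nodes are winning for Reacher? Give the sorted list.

A0 = {6}
A1: add {3, 4, 9} — 3 (Reacher) has 3→6; 4 (Reacher) has 4→6; 9 (Reacher) has 9→6.
A2: add {2} — 2 (Reacher) has 2→4.
A3 = A2; e.g. 1 (Blocker) can still go to 5. Fixed point.
Reacher's winning region = {2, 3, 4, 6, 9}.

2, 3, 4, 6, 9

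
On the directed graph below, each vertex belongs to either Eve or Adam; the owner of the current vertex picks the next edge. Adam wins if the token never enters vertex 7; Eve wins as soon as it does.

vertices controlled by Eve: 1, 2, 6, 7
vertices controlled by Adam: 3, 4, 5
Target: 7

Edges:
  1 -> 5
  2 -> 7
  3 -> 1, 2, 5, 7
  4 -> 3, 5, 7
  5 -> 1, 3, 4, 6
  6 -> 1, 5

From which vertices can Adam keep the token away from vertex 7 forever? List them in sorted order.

1, 3, 4, 5, 6

A0 = {7}
A1: add {2} — 2 (Eve) has 2→7.
A2 = A1; e.g. 1 (Eve) has no edge into A1. Fixed point.
Eve's attractor = {2, 7}; Adam avoids the target exactly from the complement.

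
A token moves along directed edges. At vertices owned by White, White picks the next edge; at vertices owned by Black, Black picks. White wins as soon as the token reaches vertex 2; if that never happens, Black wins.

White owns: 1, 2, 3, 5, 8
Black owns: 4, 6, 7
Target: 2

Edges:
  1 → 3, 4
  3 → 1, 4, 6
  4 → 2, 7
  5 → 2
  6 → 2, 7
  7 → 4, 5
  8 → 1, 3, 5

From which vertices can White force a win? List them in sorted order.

2, 5, 8

A0 = {2}
A1: add {5} — 5 (White) has 5→2.
A2: add {8} — 8 (White) has 8→5.
A3 = A2; e.g. 1 (White) has no edge into A2. Fixed point.
White's winning region = {2, 5, 8}.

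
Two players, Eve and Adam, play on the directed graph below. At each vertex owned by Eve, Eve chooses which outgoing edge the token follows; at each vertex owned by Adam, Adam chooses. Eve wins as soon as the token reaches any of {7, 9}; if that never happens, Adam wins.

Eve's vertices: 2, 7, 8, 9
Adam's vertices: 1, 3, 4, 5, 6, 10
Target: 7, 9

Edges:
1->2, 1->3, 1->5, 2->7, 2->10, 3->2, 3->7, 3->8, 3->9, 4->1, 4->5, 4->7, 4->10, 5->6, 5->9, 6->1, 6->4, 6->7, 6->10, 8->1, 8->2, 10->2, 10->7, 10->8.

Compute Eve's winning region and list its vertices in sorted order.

2, 3, 7, 8, 9, 10

A0 = {7, 9}
A1: add {2} — 2 (Eve) has 2→7.
A2: add {8} — 8 (Eve) has 8→2.
A3: add {3, 10} — 3 (Adam): all of {2, 7, 8, 9} already in; 10 (Adam): all of {2, 7, 8} already in.
A4 = A3; e.g. 1 (Adam) can still go to 5. Fixed point.
Eve's winning region = {2, 3, 7, 8, 9, 10}.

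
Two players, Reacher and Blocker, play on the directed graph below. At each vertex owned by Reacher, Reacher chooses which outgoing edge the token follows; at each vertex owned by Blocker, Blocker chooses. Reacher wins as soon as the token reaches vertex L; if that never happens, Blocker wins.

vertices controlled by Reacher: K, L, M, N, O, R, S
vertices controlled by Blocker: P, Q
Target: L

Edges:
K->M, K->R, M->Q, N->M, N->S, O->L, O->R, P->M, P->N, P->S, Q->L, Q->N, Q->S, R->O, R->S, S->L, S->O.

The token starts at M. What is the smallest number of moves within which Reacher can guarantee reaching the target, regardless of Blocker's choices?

A0 = {L}
A1: add {O, S} — O (Reacher) has O→L; S (Reacher) has S→L.
A2: add {N, R} — N (Reacher) has N→S; R (Reacher) has R→O.
A3: add {K, Q} — K (Reacher) has K→R; Q (Blocker): all of {L, N, S} already in.
A4: add {M} — M (Reacher) has M→Q.
M enters the attractor at level 4, so Reacher can force the target in 4 moves from there.

4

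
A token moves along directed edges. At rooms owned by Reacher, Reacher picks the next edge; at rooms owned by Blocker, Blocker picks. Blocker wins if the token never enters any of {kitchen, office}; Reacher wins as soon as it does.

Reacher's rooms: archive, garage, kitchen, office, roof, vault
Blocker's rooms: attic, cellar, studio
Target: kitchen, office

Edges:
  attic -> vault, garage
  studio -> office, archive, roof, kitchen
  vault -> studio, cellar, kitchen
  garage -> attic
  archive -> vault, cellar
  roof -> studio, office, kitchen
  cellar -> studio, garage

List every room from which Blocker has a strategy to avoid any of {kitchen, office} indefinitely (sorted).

attic, cellar, garage

A0 = {kitchen, office}
A1: add {roof, vault} — vault (Reacher) has vault→kitchen; roof (Reacher) has roof→office.
A2: add {archive} — archive (Reacher) has archive→vault.
A3: add {studio} — studio (Blocker): all of {office, archive, roof, kitchen} already in.
A4 = A3; e.g. attic (Blocker) can still go to garage. Fixed point.
Reacher's attractor = {archive, kitchen, office, roof, studio, vault}; Blocker avoids the target exactly from the complement.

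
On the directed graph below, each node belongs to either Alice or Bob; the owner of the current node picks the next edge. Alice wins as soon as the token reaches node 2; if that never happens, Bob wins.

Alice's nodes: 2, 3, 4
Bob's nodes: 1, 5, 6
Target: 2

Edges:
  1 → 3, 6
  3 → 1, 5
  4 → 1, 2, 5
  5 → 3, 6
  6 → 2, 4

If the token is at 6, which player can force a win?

A0 = {2}
A1: add {4} — 4 (Alice) has 4→2.
A2: add {6} — 6 (Bob): all of {2, 4} already in.
A3 = A2; e.g. 1 (Bob) can still go to 3. Fixed point.
6 ∈ A2, so Alice can force the target.

Alice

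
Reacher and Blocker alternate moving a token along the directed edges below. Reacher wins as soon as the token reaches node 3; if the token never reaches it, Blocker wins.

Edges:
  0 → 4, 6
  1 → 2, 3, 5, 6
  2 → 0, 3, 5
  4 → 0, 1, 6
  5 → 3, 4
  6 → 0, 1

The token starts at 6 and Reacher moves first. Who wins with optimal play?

Track states (vertex, player-to-move).
A0 = {(3,Reacher), (3,Blocker)}
A1: add {(1,Reacher), (2,Reacher), (5,Reacher)}.
A2 = A1; e.g. (0,Reacher) stays out. (6,Reacher) never enters ⇒ Blocker avoids the target.

Blocker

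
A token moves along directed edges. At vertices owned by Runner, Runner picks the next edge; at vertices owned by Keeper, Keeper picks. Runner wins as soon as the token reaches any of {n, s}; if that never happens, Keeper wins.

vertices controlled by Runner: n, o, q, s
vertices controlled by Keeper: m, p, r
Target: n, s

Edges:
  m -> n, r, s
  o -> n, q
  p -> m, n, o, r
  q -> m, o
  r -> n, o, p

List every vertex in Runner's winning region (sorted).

A0 = {n, s}
A1: add {o} — o (Runner) has o→n.
A2: add {q} — q (Runner) has q→o.
A3 = A2; e.g. m (Keeper) can still go to r. Fixed point.
Runner's winning region = {n, o, q, s}.

n, o, q, s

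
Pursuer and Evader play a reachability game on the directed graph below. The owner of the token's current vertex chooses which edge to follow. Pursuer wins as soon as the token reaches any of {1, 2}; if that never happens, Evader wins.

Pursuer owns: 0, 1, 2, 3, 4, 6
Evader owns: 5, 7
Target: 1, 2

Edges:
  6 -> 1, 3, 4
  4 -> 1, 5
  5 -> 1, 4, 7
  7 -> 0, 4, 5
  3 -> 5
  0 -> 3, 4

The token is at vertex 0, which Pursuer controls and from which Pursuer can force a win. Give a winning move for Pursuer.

4

A0 = {1, 2}
A1: add {4, 6} — 4 (Pursuer) has 4→1; 6 (Pursuer) has 6→1.
A2: add {0} — 0 (Pursuer) has 0→4.
A3 = A2; e.g. 3 (Pursuer) has no edge into A2. Fixed point.
From 0, successor 4 is in the attractor (rank 1); the other successor 3 is not.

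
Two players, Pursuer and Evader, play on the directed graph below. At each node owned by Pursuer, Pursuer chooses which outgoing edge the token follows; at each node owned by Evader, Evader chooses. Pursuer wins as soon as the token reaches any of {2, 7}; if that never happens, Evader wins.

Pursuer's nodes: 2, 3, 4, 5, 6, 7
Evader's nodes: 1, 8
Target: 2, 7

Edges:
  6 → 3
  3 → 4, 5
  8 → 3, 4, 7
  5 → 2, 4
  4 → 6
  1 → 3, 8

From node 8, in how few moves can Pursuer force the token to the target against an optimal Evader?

A0 = {2, 7}
A1: add {5} — 5 (Pursuer) has 5→2.
A2: add {3} — 3 (Pursuer) has 3→5.
A3: add {6} — 6 (Pursuer) has 6→3.
A4: add {4} — 4 (Pursuer) has 4→6.
A5: add {8} — 8 (Evader): all of {3, 4, 7} already in.
8 enters the attractor at level 5, so Pursuer can force the target in 5 moves from there.

5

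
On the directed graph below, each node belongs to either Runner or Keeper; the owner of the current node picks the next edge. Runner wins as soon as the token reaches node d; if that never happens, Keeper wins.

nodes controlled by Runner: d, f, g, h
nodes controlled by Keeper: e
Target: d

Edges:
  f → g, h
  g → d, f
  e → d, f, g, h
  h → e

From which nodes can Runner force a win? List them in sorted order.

d, f, g

A0 = {d}
A1: add {g} — g (Runner) has g→d.
A2: add {f} — f (Runner) has f→g.
A3 = A2; e.g. e (Keeper) can still go to h. Fixed point.
Runner's winning region = {d, f, g}.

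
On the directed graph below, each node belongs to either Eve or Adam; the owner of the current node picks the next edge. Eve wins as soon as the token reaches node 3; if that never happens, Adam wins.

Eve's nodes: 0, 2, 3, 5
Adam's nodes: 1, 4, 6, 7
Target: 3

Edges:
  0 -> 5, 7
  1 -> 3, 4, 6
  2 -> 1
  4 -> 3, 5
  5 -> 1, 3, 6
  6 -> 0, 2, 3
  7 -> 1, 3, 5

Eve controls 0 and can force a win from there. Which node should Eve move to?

A0 = {3}
A1: add {5} — 5 (Eve) has 5→3.
A2: add {0, 4} — 0 (Eve) has 0→5; 4 (Adam): all of {3, 5} already in.
A3 = A2; e.g. 1 (Adam) can still go to 6. Fixed point.
From 0, successor 5 is in the attractor (rank 1); the other successor 7 is not.

5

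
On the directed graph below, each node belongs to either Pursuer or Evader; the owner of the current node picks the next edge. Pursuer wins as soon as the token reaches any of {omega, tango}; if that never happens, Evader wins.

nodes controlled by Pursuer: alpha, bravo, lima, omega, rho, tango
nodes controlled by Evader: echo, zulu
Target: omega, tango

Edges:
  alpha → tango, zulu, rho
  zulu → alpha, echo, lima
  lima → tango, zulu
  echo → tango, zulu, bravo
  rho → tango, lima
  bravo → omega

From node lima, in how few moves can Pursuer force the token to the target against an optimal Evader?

1

A0 = {omega, tango}
A1: add {alpha, bravo, lima, rho} — alpha (Pursuer) has alpha→tango; bravo (Pursuer) has bravo→omega; lima (Pursuer) has lima→tango; rho (Pursuer) has rho→tango.
A2 = A1; e.g. zulu (Evader) can still go to echo. Fixed point.
lima enters the attractor at level 1, so Pursuer can force the target in 1 move from there.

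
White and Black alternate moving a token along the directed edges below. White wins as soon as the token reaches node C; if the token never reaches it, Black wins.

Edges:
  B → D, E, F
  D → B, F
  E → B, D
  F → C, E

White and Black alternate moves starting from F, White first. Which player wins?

White

Track states (vertex, player-to-move).
A0 = {(C,White), (C,Black)}
A1: add {(F,White)}.
(F,White) ∈ A1 ⇒ White forces the target.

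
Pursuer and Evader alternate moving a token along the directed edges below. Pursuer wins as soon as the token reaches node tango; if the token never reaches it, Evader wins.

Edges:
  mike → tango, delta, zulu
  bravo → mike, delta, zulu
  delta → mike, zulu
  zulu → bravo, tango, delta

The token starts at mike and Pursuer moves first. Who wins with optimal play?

Pursuer

Track states (vertex, player-to-move).
A0 = {(tango,Pursuer), (tango,Evader)}
A1: add {(mike,Pursuer), (zulu,Pursuer)}.
(mike,Pursuer) ∈ A1 ⇒ Pursuer forces the target.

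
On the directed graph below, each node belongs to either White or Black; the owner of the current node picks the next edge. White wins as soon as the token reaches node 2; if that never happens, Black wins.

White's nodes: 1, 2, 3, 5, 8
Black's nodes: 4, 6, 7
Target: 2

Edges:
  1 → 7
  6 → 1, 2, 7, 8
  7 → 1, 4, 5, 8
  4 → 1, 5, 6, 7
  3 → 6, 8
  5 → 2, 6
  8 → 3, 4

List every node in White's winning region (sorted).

A0 = {2}
A1: add {5} — 5 (White) has 5→2.
A2 = A1; e.g. 1 (White) has no edge into A1. Fixed point.
White's winning region = {2, 5}.

2, 5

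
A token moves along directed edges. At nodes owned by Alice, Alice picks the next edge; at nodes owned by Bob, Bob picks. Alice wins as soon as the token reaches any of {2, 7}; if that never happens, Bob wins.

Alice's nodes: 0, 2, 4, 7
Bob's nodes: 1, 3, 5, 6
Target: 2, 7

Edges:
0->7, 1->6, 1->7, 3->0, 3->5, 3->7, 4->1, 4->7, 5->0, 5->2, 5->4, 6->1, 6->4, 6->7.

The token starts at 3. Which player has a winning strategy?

A0 = {2, 7}
A1: add {0, 4} — 0 (Alice) has 0→7; 4 (Alice) has 4→7.
A2: add {5} — 5 (Bob): all of {0, 2, 4} already in.
A3: add {3} — 3 (Bob): all of {0, 5, 7} already in.
A4 = A3; e.g. 1 (Bob) can still go to 6. Fixed point.
3 ∈ A3, so Alice can force the target.

Alice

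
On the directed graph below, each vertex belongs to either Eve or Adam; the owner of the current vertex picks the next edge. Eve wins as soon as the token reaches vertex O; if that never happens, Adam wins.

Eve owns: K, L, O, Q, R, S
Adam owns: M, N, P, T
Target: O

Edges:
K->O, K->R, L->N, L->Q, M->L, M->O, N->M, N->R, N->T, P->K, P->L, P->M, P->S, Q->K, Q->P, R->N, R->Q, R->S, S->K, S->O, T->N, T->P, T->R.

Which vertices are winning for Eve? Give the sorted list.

K, L, M, O, P, Q, R, S

A0 = {O}
A1: add {K, S} — K (Eve) has K→O; S (Eve) has S→O.
A2: add {Q, R} — Q (Eve) has Q→K; R (Eve) has R→S.
A3: add {L} — L (Eve) has L→Q.
A4: add {M} — M (Adam): all of {L, O} already in.
A5: add {P} — P (Adam): all of {K, L, M, S} already in.
A6 = A5; e.g. N (Adam) can still go to T. Fixed point.
Eve's winning region = {K, L, M, O, P, Q, R, S}.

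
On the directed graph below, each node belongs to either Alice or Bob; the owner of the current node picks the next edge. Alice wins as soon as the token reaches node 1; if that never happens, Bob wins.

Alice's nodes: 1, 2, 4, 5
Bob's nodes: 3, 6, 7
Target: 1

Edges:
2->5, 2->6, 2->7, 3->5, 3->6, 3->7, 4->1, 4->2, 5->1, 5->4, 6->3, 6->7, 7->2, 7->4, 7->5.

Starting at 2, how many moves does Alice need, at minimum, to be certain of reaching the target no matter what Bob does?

A0 = {1}
A1: add {4, 5} — 4 (Alice) has 4→1; 5 (Alice) has 5→1.
A2: add {2} — 2 (Alice) has 2→5.
2 enters the attractor at level 2, so Alice can force the target in 2 moves from there.

2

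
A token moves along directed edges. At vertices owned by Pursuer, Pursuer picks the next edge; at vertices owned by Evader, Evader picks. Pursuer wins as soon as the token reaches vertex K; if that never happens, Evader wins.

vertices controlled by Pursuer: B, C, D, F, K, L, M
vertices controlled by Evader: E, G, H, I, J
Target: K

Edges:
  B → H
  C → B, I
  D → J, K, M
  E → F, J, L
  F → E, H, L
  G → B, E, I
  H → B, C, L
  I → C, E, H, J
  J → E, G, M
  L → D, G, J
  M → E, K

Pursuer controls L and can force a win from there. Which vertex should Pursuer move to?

A0 = {K}
A1: add {D, M} — D (Pursuer) has D→K; M (Pursuer) has M→K.
A2: add {L} — L (Pursuer) has L→D.
A3: add {F} — F (Pursuer) has F→L.
A4 = A3; e.g. B (Pursuer) has no edge into A3. Fixed point.
From L, successor D is in the attractor (rank 1); the other successors G, J are not.

D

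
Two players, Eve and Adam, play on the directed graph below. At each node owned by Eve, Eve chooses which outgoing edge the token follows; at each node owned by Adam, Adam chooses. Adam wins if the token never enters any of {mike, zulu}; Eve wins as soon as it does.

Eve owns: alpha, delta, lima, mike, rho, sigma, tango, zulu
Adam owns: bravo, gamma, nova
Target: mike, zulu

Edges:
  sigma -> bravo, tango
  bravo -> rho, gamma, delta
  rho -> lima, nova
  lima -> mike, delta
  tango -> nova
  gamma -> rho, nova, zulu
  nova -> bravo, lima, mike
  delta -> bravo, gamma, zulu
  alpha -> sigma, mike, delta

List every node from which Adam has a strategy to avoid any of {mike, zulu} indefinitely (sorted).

A0 = {mike, zulu}
A1: add {alpha, delta, lima} — lima (Eve) has lima→mike; delta (Eve) has delta→zulu; alpha (Eve) has alpha→mike.
A2: add {rho} — rho (Eve) has rho→lima.
A3 = A2; e.g. sigma (Eve) has no edge into A2. Fixed point.
Eve's attractor = {alpha, delta, lima, mike, rho, zulu}; Adam avoids the target exactly from the complement.

bravo, gamma, nova, sigma, tango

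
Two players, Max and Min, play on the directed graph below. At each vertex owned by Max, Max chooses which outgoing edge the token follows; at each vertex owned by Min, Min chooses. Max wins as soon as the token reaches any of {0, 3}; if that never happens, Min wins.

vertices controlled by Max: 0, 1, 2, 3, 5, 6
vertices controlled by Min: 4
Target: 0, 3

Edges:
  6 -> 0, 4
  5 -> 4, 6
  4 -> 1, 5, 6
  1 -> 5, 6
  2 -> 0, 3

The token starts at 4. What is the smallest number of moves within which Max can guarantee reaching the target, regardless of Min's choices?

3

A0 = {0, 3}
A1: add {2, 6} — 2 (Max) has 2→0; 6 (Max) has 6→0.
A2: add {1, 5} — 1 (Max) has 1→6; 5 (Max) has 5→6.
A3: add {4} — 4 (Min): all of {1, 5, 6} already in.
A3 = all vertices. Fixed point.
4 enters the attractor at level 3, so Max can force the target in 3 moves from there.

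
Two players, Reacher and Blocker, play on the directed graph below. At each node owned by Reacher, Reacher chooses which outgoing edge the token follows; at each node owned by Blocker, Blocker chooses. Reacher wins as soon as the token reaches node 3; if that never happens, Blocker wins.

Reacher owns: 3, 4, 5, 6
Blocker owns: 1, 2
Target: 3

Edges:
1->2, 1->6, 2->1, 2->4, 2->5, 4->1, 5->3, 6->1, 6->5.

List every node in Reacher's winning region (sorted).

3, 5, 6

A0 = {3}
A1: add {5} — 5 (Reacher) has 5→3.
A2: add {6} — 6 (Reacher) has 6→5.
A3 = A2; e.g. 1 (Blocker) can still go to 2. Fixed point.
Reacher's winning region = {3, 5, 6}.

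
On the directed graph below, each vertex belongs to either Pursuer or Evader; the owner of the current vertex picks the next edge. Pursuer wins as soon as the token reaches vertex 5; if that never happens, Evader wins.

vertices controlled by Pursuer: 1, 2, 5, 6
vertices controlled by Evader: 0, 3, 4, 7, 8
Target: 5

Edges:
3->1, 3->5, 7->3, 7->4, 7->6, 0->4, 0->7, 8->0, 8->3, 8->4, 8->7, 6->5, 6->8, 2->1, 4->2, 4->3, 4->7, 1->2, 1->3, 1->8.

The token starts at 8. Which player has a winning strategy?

A0 = {5}
A1: add {6} — 6 (Pursuer) has 6→5.
A2 = A1; e.g. 0 (Evader) can still go to 4. Fixed point.
8 never enters the attractor, so Evader can avoid the target forever.

Evader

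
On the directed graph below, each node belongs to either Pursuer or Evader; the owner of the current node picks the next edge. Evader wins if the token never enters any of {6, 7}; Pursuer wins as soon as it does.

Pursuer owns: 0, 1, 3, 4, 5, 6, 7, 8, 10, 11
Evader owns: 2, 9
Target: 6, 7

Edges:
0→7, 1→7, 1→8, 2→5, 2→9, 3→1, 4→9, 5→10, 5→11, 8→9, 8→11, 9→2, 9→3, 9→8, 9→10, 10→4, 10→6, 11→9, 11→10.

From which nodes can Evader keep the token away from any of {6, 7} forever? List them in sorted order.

A0 = {6, 7}
A1: add {0, 1, 10} — 0 (Pursuer) has 0→7; 1 (Pursuer) has 1→7; 10 (Pursuer) has 10→6.
A2: add {3, 5, 11} — 3 (Pursuer) has 3→1; 5 (Pursuer) has 5→10; 11 (Pursuer) has 11→10.
A3: add {8} — 8 (Pursuer) has 8→11.
A4 = A3; e.g. 2 (Evader) can still go to 9. Fixed point.
Pursuer's attractor = {0, 1, 3, 5, 6, 7, 8, 10, 11}; Evader avoids the target exactly from the complement.

2, 4, 9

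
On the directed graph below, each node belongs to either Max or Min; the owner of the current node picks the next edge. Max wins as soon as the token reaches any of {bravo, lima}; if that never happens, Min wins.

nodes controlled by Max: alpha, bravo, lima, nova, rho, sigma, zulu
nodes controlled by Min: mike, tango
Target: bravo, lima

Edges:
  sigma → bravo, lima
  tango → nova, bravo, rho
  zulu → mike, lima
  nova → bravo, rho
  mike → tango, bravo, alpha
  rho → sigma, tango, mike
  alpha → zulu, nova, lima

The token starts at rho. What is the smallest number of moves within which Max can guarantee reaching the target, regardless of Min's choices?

2

A0 = {bravo, lima}
A1: add {alpha, nova, sigma, zulu} — sigma (Max) has sigma→bravo; zulu (Max) has zulu→lima; nova (Max) has nova→bravo; alpha (Max) has alpha→lima.
A2: add {rho} — rho (Max) has rho→sigma.
rho enters the attractor at level 2, so Max can force the target in 2 moves from there.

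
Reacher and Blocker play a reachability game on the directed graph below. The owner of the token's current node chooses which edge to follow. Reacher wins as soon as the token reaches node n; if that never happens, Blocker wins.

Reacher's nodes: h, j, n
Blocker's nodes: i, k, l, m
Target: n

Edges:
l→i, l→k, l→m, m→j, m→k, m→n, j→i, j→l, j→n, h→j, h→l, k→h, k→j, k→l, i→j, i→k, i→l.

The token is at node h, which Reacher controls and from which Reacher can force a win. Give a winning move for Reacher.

A0 = {n}
A1: add {j} — j (Reacher) has j→n.
A2: add {h} — h (Reacher) has h→j.
A3 = A2; e.g. i (Blocker) can still go to k. Fixed point.
From h, successor j is in the attractor (rank 1); the other successor l is not.

j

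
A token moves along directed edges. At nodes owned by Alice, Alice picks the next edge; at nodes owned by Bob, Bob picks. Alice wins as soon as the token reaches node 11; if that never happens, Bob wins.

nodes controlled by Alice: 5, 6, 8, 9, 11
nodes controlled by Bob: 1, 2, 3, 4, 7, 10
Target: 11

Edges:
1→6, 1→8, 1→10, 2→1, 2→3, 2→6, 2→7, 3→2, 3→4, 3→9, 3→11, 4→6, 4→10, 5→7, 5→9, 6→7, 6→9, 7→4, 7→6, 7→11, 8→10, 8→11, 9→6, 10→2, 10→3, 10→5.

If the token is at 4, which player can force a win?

Bob

A0 = {11}
A1: add {8} — 8 (Alice) has 8→11.
A2 = A1; e.g. 1 (Bob) can still go to 6. Fixed point.
4 never enters the attractor, so Bob can avoid the target forever.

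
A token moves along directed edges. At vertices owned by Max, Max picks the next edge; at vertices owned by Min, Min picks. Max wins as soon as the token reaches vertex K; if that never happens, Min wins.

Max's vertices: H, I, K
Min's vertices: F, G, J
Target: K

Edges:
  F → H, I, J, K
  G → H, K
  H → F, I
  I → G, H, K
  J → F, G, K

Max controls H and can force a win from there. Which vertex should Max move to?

A0 = {K}
A1: add {I} — I (Max) has I→K.
A2: add {H} — H (Max) has H→I.
A3: add {G} — G (Min): all of {H, K} already in.
A4 = A3; e.g. F (Min) can still go to J. Fixed point.
From H, successor I is in the attractor (rank 1); the other successor F is not.

I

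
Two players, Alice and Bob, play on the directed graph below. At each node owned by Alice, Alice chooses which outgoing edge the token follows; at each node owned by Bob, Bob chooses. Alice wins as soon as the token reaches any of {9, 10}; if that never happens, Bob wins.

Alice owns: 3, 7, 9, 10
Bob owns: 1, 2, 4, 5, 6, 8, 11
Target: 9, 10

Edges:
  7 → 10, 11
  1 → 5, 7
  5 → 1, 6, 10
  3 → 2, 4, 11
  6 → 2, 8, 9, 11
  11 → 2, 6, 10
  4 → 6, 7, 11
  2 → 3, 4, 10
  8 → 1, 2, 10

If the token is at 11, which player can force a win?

Bob

A0 = {9, 10}
A1: add {7} — 7 (Alice) has 7→10.
A2 = A1; e.g. 1 (Bob) can still go to 5. Fixed point.
11 never enters the attractor, so Bob can avoid the target forever.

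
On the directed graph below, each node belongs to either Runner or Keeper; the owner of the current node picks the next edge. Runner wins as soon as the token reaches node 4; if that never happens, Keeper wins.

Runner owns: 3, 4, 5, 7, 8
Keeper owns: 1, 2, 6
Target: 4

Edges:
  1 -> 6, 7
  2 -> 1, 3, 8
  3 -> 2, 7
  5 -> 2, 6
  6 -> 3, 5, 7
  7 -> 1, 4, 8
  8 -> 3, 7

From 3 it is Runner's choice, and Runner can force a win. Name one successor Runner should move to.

7

A0 = {4}
A1: add {7} — 7 (Runner) has 7→4.
A2: add {3, 8} — 3 (Runner) has 3→7; 8 (Runner) has 8→7.
A3 = A2; e.g. 1 (Keeper) can still go to 6. Fixed point.
From 3, successor 7 is in the attractor (rank 1); the other successor 2 is not.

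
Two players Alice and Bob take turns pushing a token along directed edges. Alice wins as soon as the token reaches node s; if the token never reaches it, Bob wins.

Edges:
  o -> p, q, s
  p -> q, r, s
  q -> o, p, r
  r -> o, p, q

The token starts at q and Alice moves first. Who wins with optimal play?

Track states (vertex, player-to-move).
A0 = {(s,Alice), (s,Bob)}
A1: add {(o,Alice), (p,Alice)}.
A2 = A1; e.g. (o,Bob) stays out. (q,Alice) never enters ⇒ Bob avoids the target.

Bob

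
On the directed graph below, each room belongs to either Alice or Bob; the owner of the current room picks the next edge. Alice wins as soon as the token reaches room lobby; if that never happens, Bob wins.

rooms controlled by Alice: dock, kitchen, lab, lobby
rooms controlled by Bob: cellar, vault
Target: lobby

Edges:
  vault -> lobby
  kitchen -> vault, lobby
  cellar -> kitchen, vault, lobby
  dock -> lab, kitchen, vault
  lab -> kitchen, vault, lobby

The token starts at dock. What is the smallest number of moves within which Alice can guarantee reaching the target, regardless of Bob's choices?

2

A0 = {lobby}
A1: add {kitchen, lab, vault} — lab (Alice) has lab→lobby; kitchen (Alice) has kitchen→lobby; vault (Bob): all of {lobby} already in.
A2: add {cellar, dock} — dock (Alice) has dock→lab; cellar (Bob): all of {kitchen, vault, lobby} already in.
A2 = all vertices. Fixed point.
dock enters the attractor at level 2, so Alice can force the target in 2 moves from there.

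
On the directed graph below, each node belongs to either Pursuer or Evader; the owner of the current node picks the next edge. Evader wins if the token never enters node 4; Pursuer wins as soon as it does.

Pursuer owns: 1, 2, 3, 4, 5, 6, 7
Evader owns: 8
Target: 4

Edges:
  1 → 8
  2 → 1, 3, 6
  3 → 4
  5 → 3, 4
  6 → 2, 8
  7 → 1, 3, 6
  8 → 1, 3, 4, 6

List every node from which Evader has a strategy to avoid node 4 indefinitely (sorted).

A0 = {4}
A1: add {3, 5} — 3 (Pursuer) has 3→4; 5 (Pursuer) has 5→4.
A2: add {2, 7} — 2 (Pursuer) has 2→3; 7 (Pursuer) has 7→3.
A3: add {6} — 6 (Pursuer) has 6→2.
A4 = A3; e.g. 1 (Pursuer) has no edge into A3. Fixed point.
Pursuer's attractor = {2, 3, 4, 5, 6, 7}; Evader avoids the target exactly from the complement.

1, 8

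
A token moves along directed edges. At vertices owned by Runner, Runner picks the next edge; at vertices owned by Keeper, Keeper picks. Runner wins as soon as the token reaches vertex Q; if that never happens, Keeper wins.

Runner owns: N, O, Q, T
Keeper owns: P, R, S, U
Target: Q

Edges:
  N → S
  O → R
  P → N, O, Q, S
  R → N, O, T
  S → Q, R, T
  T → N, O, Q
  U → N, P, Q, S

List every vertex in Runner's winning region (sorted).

Q, T

A0 = {Q}
A1: add {T} — T (Runner) has T→Q.
A2 = A1; e.g. N (Runner) has no edge into A1. Fixed point.
Runner's winning region = {Q, T}.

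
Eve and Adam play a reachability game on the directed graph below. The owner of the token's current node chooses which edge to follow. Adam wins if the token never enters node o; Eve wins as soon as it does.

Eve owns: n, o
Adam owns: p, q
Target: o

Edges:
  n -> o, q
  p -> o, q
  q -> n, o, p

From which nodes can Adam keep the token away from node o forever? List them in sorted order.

p, q

A0 = {o}
A1: add {n} — n (Eve) has n→o.
A2 = A1; e.g. p (Adam) can still go to q. Fixed point.
Eve's attractor = {n, o}; Adam avoids the target exactly from the complement.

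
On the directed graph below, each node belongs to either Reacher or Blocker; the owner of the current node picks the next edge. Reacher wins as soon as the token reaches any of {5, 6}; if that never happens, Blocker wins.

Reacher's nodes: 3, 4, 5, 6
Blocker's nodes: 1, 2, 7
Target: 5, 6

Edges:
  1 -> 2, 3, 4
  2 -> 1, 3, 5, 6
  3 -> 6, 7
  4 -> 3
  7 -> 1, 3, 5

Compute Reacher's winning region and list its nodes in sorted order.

3, 4, 5, 6

A0 = {5, 6}
A1: add {3} — 3 (Reacher) has 3→6.
A2: add {4} — 4 (Reacher) has 4→3.
A3 = A2; e.g. 1 (Blocker) can still go to 2. Fixed point.
Reacher's winning region = {3, 4, 5, 6}.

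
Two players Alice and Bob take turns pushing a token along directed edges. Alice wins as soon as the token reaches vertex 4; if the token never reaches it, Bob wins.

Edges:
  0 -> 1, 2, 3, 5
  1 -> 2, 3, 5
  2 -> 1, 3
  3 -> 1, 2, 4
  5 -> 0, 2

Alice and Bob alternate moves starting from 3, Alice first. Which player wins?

Alice

Track states (vertex, player-to-move).
A0 = {(4,Alice), (4,Bob)}
A1: add {(3,Alice)}.
(3,Alice) ∈ A1 ⇒ Alice forces the target.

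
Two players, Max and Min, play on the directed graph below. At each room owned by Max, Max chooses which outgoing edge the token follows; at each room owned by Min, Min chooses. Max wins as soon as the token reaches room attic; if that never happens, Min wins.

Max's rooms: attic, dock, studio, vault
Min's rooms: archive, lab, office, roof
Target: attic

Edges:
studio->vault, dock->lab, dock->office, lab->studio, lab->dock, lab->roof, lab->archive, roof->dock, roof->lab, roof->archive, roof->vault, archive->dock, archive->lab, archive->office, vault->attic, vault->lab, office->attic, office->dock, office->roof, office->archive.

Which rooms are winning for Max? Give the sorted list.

attic, studio, vault

A0 = {attic}
A1: add {vault} — vault (Max) has vault→attic.
A2: add {studio} — studio (Max) has studio→vault.
A3 = A2; e.g. dock (Max) has no edge into A2. Fixed point.
Max's winning region = {attic, studio, vault}.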